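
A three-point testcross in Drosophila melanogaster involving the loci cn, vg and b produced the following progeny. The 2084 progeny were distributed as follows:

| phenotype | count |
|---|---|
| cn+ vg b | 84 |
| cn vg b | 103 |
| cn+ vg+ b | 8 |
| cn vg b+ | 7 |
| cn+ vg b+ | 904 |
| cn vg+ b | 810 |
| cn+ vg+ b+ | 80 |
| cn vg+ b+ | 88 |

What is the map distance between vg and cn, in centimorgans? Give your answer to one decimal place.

The two most frequent reciprocal classes, cn+ vg b+ and cn vg+ b, are the parental types, so the F1 was cn+ vg b+ / cn vg+ b.
The two rarest classes, cn vg b+ and cn+ vg+ b, are the double crossovers. Comparing them with the parentals, only the cn allele has switched, so cn is the middle locus and the order is b – cn – vg.
Crossovers in the cn–vg interval produce the single-crossover classes cn+ vg+ b+ and cn vg b (80 + 103 = 183) plus the double crossovers (15).
RF(cn–vg) = (183 + 15) / 2084 = 198/2084 = 0.0950 → 9.5 centimorgans.

9.5 centimorgans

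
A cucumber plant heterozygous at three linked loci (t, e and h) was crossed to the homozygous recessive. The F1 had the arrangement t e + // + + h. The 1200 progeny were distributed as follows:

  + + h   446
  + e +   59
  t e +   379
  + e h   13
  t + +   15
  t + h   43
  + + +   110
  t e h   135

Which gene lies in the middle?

The two rarest classes, t + + and + e h, are the double crossovers. Comparing them with the parentals, only the e allele has switched, so e is the middle locus and the order is t – e – h.

e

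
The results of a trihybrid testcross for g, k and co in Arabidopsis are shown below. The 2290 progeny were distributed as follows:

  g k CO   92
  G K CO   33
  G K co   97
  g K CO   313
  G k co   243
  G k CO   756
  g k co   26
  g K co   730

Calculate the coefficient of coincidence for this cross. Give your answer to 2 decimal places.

The two most frequent reciprocal classes, g K co and G k CO, are the parental types, so the F1 was g K co / G k CO.
The two rarest classes, g k co and G K CO, are the double crossovers. Comparing them with the parentals, only the k allele has switched, so k is the middle locus and the order is co – k – g.
co–k: (556 + 59)/2290 = 0.2686; k–g: (189 + 59)/2290 = 0.1083.
Expected DCO frequency = 0.2686 × 0.1083 ≈ 0.02909; observed = 59/2290 ≈ 0.02576.
Coefficient of coincidence = 0.02576/0.02909 ≈ 0.89.

0.89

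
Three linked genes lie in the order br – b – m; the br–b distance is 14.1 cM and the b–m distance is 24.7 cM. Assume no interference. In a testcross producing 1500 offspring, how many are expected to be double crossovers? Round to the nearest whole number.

Map distances give recombination frequencies of 0.141 and 0.247 for the two intervals.
With no interference, expected double-crossover frequency = 0.141 × 0.247 = 0.03483.
Expected number = 0.03483 × 1500 = 52.24 ≈ 52.

52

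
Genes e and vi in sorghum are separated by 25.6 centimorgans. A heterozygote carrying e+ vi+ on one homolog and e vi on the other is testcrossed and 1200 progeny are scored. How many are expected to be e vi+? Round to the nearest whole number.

154

A map distance of 25.6 centimorgans corresponds to a recombination frequency of 0.256.
The F1 is e+ vi+ / e vi, so e vi+ is a recombinant gamete class with expected frequency r/2 = 0.256/2 = 0.1280.
Expected number = 0.1280 × 1200 = 153.60 ≈ 154.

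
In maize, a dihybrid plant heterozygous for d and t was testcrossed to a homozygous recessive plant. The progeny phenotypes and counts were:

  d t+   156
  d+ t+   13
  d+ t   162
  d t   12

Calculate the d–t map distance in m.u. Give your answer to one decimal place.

7.3 m.u.

The two most frequent classes, d+ t (162) and d t+ (156), are the parental types, so the F1 was d+ t / d t+.
The recombinant classes are d+ t+ and d t: 13 + 12 = 25.
Recombination frequency = 25/343 = 0.0729 ≈ 7.3%, i.e. 7.3 m.u.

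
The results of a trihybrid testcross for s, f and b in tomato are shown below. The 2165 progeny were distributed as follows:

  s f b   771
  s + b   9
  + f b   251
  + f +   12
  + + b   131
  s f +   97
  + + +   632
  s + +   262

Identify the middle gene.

f

The two most frequent reciprocal classes, s f b and + + +, are the parental types, so the F1 was s f b / + + +.
The two rarest classes, s + b and + f +, are the double crossovers. Comparing them with the parentals, only the f allele has switched, so f is the middle locus and the order is b – f – s.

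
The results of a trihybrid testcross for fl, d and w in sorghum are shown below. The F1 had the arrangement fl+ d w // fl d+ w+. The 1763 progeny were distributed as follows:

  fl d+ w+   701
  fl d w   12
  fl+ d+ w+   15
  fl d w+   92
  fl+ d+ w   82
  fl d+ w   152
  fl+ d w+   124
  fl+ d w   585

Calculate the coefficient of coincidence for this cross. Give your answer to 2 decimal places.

0.78

The two rarest classes, fl d w and fl+ d+ w+, are the double crossovers. Comparing them with the parentals, only the fl allele has switched, so fl is the middle locus and the order is w – fl – d.
w–fl: (276 + 27)/1763 = 0.1719; fl–d: (174 + 27)/1763 = 0.1140.
Expected DCO frequency = 0.1719 × 0.1140 ≈ 0.01960; observed = 27/1763 ≈ 0.01531.
Coefficient of coincidence = 0.01531/0.01960 ≈ 0.78.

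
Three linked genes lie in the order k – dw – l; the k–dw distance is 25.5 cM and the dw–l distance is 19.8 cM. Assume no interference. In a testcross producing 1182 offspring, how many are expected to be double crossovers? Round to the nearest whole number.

Map distances give recombination frequencies of 0.255 and 0.198 for the two intervals.
With no interference, expected double-crossover frequency = 0.255 × 0.198 = 0.05049.
Expected number = 0.05049 × 1182 = 59.68 ≈ 60.

60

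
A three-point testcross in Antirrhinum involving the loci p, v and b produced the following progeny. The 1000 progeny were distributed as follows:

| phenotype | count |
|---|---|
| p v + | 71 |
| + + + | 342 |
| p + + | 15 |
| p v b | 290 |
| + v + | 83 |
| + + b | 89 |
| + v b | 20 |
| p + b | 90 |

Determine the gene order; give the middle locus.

p

The two most frequent reciprocal classes, + + + and p v b, are the parental types, so the F1 was + + + / p v b.
The two rarest classes, p + + and + v b, are the double crossovers. Comparing them with the parentals, only the p allele has switched, so p is the middle locus and the order is v – p – b.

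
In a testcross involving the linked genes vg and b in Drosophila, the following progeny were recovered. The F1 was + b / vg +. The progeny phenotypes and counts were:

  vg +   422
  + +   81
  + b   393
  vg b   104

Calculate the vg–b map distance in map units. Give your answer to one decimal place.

18.5 map units

The recombinant classes are + + and vg b: 81 + 104 = 185.
Recombination frequency = 185/1000 = 0.1850 ≈ 18.5%, i.e. 18.5 map units.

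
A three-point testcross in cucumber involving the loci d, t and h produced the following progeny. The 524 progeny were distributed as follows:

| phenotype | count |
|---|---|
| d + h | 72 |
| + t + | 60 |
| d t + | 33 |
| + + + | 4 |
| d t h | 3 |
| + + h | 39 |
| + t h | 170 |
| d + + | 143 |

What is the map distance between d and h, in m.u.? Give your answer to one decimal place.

The two most frequent reciprocal classes, + t h and d + +, are the parental types, so the F1 was + t h / d + +.
The two rarest classes, d t h and + + +, are the double crossovers. Comparing them with the parentals, only the d allele has switched, so d is the middle locus and the order is h – d – t.
Crossovers in the h–d interval produce the single-crossover classes + t + and d + h (60 + 72 = 132) plus the double crossovers (7).
RF(h–d) = (132 + 7) / 524 = 139/524 = 0.2653 → 26.5 m.u.

26.5 m.u.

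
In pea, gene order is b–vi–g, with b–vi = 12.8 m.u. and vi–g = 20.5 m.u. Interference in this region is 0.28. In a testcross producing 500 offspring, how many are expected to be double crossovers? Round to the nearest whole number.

9

Map distances give recombination frequencies of 0.128 and 0.205 for the two intervals.
With interference 0.28 (so coincidence = 0.72), expected double-crossover frequency = 0.128 × 0.205 × 0.72 = 0.01889.
Expected number = 0.01889 × 500 = 9.45 ≈ 9.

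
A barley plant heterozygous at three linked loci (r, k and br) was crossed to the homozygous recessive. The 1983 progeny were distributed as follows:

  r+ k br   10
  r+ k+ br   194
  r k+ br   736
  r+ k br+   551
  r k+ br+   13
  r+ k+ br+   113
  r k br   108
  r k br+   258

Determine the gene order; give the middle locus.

br

The two most frequent reciprocal classes, r+ k br+ and r k+ br, are the parental types, so the F1 was r+ k br+ / r k+ br.
The two rarest classes, r+ k br and r k+ br+, are the double crossovers. Comparing them with the parentals, only the br allele has switched, so br is the middle locus and the order is r – br – k.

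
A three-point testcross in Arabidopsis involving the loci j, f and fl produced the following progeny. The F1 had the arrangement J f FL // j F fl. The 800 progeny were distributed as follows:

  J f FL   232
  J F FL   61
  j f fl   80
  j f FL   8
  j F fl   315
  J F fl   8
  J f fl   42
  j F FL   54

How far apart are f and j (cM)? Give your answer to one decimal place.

The two rarest classes, j f FL and J F fl, are the double crossovers. Comparing them with the parentals, only the j allele has switched, so j is the middle locus and the order is f – j – fl.
Crossovers in the f–j interval produce the single-crossover classes J F FL and j f fl (61 + 80 = 141) plus the double crossovers (16).
RF(f–j) = (141 + 16) / 800 = 157/800 = 0.1963 → 19.6 cM.

19.6 cM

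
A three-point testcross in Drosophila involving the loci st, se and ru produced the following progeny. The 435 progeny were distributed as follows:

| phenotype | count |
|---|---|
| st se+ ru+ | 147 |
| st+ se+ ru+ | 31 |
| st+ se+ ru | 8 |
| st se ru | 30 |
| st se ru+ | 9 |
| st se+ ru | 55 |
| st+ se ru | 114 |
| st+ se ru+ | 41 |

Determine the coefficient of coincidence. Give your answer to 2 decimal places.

The two most frequent reciprocal classes, st+ se ru and st se+ ru+, are the parental types, so the F1 was st+ se ru / st se+ ru+.
The two rarest classes, st+ se+ ru and st se ru+, are the double crossovers. Comparing them with the parentals, only the se allele has switched, so se is the middle locus and the order is ru – se – st.
ru–se: (96 + 17)/435 = 0.2598; se–st: (61 + 17)/435 = 0.1793.
Expected DCO frequency = 0.2598 × 0.1793 ≈ 0.04658; observed = 17/435 ≈ 0.03908.
Coefficient of coincidence = 0.03908/0.04658 ≈ 0.84.

0.84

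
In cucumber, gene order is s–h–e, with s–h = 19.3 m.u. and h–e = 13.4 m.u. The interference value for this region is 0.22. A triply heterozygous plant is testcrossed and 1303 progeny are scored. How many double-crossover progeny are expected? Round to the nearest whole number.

Map distances give recombination frequencies of 0.193 and 0.134 for the two intervals.
With interference 0.22 (so coincidence = 0.78), expected double-crossover frequency = 0.193 × 0.134 × 0.78 = 0.02017.
Expected number = 0.02017 × 1303 = 26.28 ≈ 26.

26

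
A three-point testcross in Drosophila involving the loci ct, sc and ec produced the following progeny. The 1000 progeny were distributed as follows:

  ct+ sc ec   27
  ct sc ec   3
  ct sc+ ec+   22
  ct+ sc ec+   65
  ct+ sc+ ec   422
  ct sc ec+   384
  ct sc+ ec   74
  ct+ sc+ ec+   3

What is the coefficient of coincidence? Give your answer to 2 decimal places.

The two most frequent reciprocal classes, ct+ sc+ ec and ct sc ec+, are the parental types, so the F1 was ct+ sc+ ec / ct sc ec+.
The two rarest classes, ct+ sc+ ec+ and ct sc ec, are the double crossovers. Comparing them with the parentals, only the ec allele has switched, so ec is the middle locus and the order is ct – ec – sc.
ct–ec: (139 + 6)/1000 = 0.1450; ec–sc: (49 + 6)/1000 = 0.0550.
Expected DCO frequency = 0.1450 × 0.0550 ≈ 0.00797; observed = 6/1000 ≈ 0.00600.
Coefficient of coincidence = 0.00600/0.00797 ≈ 0.75.

0.75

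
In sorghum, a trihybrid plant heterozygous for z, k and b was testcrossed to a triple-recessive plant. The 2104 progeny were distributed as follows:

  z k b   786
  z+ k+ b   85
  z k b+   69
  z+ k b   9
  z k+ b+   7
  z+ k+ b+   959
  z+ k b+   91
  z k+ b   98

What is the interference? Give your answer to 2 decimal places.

0.03

The two most frequent reciprocal classes, z k b and z+ k+ b+, are the parental types, so the F1 was z k b / z+ k+ b+.
The two rarest classes, z+ k b and z k+ b+, are the double crossovers. Comparing them with the parentals, only the z allele has switched, so z is the middle locus and the order is k – z – b.
k–z: (189 + 16)/2104 = 0.0974; z–b: (154 + 16)/2104 = 0.0808.
Expected DCO frequency = 0.0974 × 0.0808 ≈ 0.00787; observed = 16/2104 ≈ 0.00760.
Coefficient of coincidence = 0.00760/0.00787 ≈ 0.97; interference = 1 − 0.97 = 0.03.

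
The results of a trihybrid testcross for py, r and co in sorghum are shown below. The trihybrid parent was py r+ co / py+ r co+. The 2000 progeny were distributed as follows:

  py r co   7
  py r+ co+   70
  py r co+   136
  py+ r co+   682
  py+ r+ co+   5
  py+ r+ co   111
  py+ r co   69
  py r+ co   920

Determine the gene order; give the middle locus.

The two rarest classes, py r co and py+ r+ co+, are the double crossovers. Comparing them with the parentals, only the r allele has switched, so r is the middle locus and the order is co – r – py.

r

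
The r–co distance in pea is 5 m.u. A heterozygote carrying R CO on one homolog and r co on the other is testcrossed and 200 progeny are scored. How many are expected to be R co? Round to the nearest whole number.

A map distance of 5 m.u. corresponds to a recombination frequency of 0.050.
The F1 is R CO / r co, so R co is a recombinant gamete class with expected frequency r/2 = 0.050/2 = 0.0250.
Expected number = 0.0250 × 200 = 5.00 ≈ 5.

5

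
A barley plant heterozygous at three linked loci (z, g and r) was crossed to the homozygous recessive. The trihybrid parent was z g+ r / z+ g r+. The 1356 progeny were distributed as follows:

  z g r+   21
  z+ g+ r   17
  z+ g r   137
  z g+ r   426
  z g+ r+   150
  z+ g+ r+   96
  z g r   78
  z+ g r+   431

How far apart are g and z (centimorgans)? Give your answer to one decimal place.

15.6 centimorgans

The two rarest classes, z+ g+ r and z g r+, are the double crossovers. Comparing them with the parentals, only the z allele has switched, so z is the middle locus and the order is r – z – g.
Crossovers in the z–g interval produce the single-crossover classes z g r and z+ g+ r+ (78 + 96 = 174) plus the double crossovers (38).
RF(z–g) = (174 + 38) / 1356 = 212/1356 = 0.1563 → 15.6 centimorgans.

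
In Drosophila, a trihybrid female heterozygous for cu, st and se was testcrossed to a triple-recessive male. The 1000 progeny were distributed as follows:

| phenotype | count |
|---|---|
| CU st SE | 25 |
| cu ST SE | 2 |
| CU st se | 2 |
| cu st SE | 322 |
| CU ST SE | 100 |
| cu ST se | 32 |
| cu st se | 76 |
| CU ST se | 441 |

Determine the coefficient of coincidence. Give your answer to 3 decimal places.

The two most frequent reciprocal classes, cu st SE and CU ST se, are the parental types, so the F1 was cu st SE / CU ST se.
The two rarest classes, cu ST SE and CU st se, are the double crossovers. Comparing them with the parentals, only the st allele has switched, so st is the middle locus and the order is se – st – cu.
se–st: (176 + 4)/1000 = 0.1800; st–cu: (57 + 4)/1000 = 0.0610.
Expected DCO frequency = 0.1800 × 0.0610 ≈ 0.01098; observed = 4/1000 ≈ 0.00400.
Coefficient of coincidence = 0.00400/0.01098 ≈ 0.364.

0.364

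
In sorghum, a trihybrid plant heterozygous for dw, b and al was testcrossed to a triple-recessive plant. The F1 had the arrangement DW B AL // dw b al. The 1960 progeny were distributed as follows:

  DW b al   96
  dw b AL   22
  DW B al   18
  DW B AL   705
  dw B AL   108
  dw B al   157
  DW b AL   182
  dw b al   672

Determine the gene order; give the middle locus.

The two rarest classes, DW B al and dw b AL, are the double crossovers. Comparing them with the parentals, only the al allele has switched, so al is the middle locus and the order is dw – al – b.

al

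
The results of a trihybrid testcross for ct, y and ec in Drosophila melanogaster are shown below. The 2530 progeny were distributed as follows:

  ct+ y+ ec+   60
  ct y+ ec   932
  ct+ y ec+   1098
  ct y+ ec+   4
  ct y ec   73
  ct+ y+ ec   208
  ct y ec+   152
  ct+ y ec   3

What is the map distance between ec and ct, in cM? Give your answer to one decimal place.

The two most frequent reciprocal classes, ct y+ ec and ct+ y ec+, are the parental types, so the F1 was ct y+ ec / ct+ y ec+.
The two rarest classes, ct y+ ec+ and ct+ y ec, are the double crossovers. Comparing them with the parentals, only the ec allele has switched, so ec is the middle locus and the order is y – ec – ct.
Crossovers in the ec–ct interval produce the single-crossover classes ct+ y+ ec and ct y ec+ (208 + 152 = 360) plus the double crossovers (7).
RF(ec–ct) = (360 + 7) / 2530 = 367/2530 = 0.1451 → 14.5 cM.

14.5 cM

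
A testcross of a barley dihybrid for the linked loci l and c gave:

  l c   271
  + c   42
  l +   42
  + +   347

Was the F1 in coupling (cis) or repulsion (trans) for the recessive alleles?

cis

The two most frequent classes are + + (347) and l c (271); these are the parental (non-recombinant) types.
So the F1 carried + + on one chromosome and l c on the other — the recessive alleles are on the same chromosome (cis / coupling).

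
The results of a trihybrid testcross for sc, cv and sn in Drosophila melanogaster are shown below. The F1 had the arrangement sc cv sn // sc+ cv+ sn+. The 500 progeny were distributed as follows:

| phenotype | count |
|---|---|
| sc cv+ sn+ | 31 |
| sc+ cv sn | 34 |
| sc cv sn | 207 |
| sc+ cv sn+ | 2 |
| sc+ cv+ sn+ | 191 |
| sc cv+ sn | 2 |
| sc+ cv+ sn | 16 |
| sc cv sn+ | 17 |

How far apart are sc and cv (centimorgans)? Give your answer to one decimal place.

13.8 centimorgans

The two rarest classes, sc cv+ sn and sc+ cv sn+, are the double crossovers. Comparing them with the parentals, only the cv allele has switched, so cv is the middle locus and the order is sn – cv – sc.
Crossovers in the cv–sc interval produce the single-crossover classes sc+ cv sn and sc cv+ sn+ (34 + 31 = 65) plus the double crossovers (4).
RF(cv–sc) = (65 + 4) / 500 = 69/500 = 0.1380 → 13.8 centimorgans.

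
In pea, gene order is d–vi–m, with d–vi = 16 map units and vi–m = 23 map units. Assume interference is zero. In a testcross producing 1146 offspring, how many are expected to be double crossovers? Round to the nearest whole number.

Map distances give recombination frequencies of 0.160 and 0.230 for the two intervals.
With no interference, expected double-crossover frequency = 0.160 × 0.230 = 0.03680.
Expected number = 0.03680 × 1146 = 42.17 ≈ 42.

42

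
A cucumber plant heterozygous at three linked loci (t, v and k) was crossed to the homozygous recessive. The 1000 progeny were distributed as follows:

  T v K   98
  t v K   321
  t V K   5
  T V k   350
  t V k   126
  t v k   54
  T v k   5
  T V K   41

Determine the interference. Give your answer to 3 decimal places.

The two most frequent reciprocal classes, T V k and t v K, are the parental types, so the F1 was T V k / t v K.
The two rarest classes, T v k and t V K, are the double crossovers. Comparing them with the parentals, only the v allele has switched, so v is the middle locus and the order is t – v – k.
t–v: (224 + 10)/1000 = 0.2340; v–k: (95 + 10)/1000 = 0.1050.
Expected DCO frequency = 0.2340 × 0.1050 ≈ 0.02457; observed = 10/1000 ≈ 0.01000.
Coefficient of coincidence = 0.01000/0.02457 ≈ 0.407; interference = 1 − 0.407 = 0.593.

0.593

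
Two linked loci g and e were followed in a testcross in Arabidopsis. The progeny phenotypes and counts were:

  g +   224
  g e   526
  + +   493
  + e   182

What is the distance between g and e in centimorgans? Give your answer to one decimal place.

The two most frequent classes, + + (493) and g e (526), are the parental types, so the F1 was + + / g e.
The recombinant classes are + e and g +: 182 + 224 = 406.
Recombination frequency = 406/1425 = 0.2849 ≈ 28.5%, i.e. 28.5 centimorgans.

28.5 centimorgans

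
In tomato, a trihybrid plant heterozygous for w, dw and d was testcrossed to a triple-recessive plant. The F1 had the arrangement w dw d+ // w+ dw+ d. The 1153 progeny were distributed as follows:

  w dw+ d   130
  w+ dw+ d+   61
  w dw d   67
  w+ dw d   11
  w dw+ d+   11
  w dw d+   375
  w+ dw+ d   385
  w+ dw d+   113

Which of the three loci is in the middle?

The two rarest classes, w dw+ d+ and w+ dw d, are the double crossovers. Comparing them with the parentals, only the dw allele has switched, so dw is the middle locus and the order is w – dw – d.

dw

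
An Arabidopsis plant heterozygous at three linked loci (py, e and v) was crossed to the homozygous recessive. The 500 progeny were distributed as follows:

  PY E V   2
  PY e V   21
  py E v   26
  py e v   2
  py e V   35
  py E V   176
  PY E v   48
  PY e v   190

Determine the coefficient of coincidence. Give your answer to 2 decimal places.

The two most frequent reciprocal classes, py E V and PY e v, are the parental types, so the F1 was py E V / PY e v.
The two rarest classes, PY E V and py e v, are the double crossovers. Comparing them with the parentals, only the py allele has switched, so py is the middle locus and the order is e – py – v.
e–py: (83 + 4)/500 = 0.1740; py–v: (47 + 4)/500 = 0.1020.
Expected DCO frequency = 0.1740 × 0.1020 ≈ 0.01775; observed = 4/500 ≈ 0.00800.
Coefficient of coincidence = 0.00800/0.01775 ≈ 0.45.

0.45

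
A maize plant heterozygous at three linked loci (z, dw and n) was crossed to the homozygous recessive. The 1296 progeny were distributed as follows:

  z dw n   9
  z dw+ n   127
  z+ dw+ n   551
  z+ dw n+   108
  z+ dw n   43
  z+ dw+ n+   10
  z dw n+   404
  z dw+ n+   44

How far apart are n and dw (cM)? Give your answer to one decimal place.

8.2 cM

The two most frequent reciprocal classes, z dw n+ and z+ dw+ n, are the parental types, so the F1 was z dw n+ / z+ dw+ n.
The two rarest classes, z dw n and z+ dw+ n+, are the double crossovers. Comparing them with the parentals, only the n allele has switched, so n is the middle locus and the order is z – n – dw.
Crossovers in the n–dw interval produce the single-crossover classes z dw+ n+ and z+ dw n (44 + 43 = 87) plus the double crossovers (19).
RF(n–dw) = (87 + 19) / 1296 = 106/1296 = 0.0818 → 8.2 cM.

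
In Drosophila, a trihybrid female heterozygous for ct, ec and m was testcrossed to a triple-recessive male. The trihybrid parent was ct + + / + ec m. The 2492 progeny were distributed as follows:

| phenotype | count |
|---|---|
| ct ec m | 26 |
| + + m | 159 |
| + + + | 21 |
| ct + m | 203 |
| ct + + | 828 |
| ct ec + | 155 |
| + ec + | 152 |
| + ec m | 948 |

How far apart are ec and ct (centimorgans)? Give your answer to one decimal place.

14.5 centimorgans

The two rarest classes, + + + and ct ec m, are the double crossovers. Comparing them with the parentals, only the ct allele has switched, so ct is the middle locus and the order is m – ct – ec.
Crossovers in the ct–ec interval produce the single-crossover classes ct ec + and + + m (155 + 159 = 314) plus the double crossovers (47).
RF(ct–ec) = (314 + 47) / 2492 = 361/2492 = 0.1449 → 14.5 centimorgans.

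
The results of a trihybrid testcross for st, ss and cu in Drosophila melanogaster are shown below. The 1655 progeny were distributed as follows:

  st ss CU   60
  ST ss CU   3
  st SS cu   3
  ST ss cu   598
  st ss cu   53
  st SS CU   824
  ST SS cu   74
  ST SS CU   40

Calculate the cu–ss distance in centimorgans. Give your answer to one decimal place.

The two most frequent reciprocal classes, ST ss cu and st SS CU, are the parental types, so the F1 was ST ss cu / st SS CU.
The two rarest classes, ST ss CU and st SS cu, are the double crossovers. Comparing them with the parentals, only the cu allele has switched, so cu is the middle locus and the order is ss – cu – st.
Crossovers in the ss–cu interval produce the single-crossover classes ST SS cu and st ss CU (74 + 60 = 134) plus the double crossovers (6).
RF(ss–cu) = (134 + 6) / 1655 = 140/1655 = 0.0846 → 8.5 centimorgans.

8.5 centimorgans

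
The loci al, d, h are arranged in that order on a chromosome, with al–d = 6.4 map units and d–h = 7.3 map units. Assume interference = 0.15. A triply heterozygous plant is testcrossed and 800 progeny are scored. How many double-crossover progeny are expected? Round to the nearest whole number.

Map distances give recombination frequencies of 0.064 and 0.073 for the two intervals.
With interference 0.15 (so coincidence = 0.85), expected double-crossover frequency = 0.064 × 0.073 × 0.85 = 0.00397.
Expected number = 0.00397 × 800 = 3.18 ≈ 3.

3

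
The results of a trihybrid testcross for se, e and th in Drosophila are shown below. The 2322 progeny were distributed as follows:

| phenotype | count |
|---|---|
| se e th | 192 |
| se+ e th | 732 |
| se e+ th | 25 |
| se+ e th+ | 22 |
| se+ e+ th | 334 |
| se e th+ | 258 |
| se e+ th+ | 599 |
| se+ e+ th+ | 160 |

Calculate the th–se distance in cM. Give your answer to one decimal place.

17.2 cM

The two most frequent reciprocal classes, se e+ th+ and se+ e th, are the parental types, so the F1 was se e+ th+ / se+ e th.
The two rarest classes, se e+ th and se+ e th+, are the double crossovers. Comparing them with the parentals, only the th allele has switched, so th is the middle locus and the order is e – th – se.
Crossovers in the th–se interval produce the single-crossover classes se+ e+ th+ and se e th (160 + 192 = 352) plus the double crossovers (47).
RF(th–se) = (352 + 47) / 2322 = 399/2322 = 0.1718 → 17.2 cM.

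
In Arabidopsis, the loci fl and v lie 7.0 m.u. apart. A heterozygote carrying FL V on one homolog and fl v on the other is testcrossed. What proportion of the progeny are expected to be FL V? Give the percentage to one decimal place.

46.5%

A map distance of 7.0 m.u. corresponds to a recombination frequency of 0.070.
The F1 is FL V / fl v, so FL V is a parental gamete class with expected frequency (1 − r)/2 = 0.930/2 = 0.4650.
That is 0.4650 = 46.5% of the progeny.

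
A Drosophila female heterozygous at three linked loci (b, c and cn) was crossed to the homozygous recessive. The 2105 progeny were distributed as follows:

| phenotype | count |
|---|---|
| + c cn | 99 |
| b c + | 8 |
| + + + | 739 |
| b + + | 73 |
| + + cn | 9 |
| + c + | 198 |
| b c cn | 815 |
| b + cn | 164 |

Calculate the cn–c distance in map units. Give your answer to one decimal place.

18.0 map units

The two most frequent reciprocal classes, b c cn and + + +, are the parental types, so the F1 was b c cn / + + +.
The two rarest classes, b c + and + + cn, are the double crossovers. Comparing them with the parentals, only the cn allele has switched, so cn is the middle locus and the order is b – cn – c.
Crossovers in the cn–c interval produce the single-crossover classes b + cn and + c + (164 + 198 = 362) plus the double crossovers (17).
RF(cn–c) = (362 + 17) / 2105 = 379/2105 = 0.1800 → 18.0 map units.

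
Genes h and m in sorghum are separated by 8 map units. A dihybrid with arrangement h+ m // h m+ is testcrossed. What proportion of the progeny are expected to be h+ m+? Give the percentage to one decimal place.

4.0%

A map distance of 8 map units corresponds to a recombination frequency of 0.080.
The F1 is h+ m / h m+, so h+ m+ is a recombinant gamete class with expected frequency r/2 = 0.080/2 = 0.0400.
That is 0.0400 = 4.0% of the progeny.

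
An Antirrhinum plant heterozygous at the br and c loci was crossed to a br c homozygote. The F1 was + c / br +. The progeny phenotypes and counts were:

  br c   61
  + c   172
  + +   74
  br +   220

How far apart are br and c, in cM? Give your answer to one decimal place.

The recombinant classes are + + and br c: 74 + 61 = 135.
Recombination frequency = 135/527 = 0.2562 ≈ 25.6%, i.e. 25.6 cM.

25.6 cM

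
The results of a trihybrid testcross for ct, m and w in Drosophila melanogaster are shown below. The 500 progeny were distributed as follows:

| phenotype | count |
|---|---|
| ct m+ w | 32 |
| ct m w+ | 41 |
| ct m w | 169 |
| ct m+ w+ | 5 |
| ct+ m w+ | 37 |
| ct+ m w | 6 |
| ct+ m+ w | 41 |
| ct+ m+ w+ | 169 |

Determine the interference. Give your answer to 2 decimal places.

The two most frequent reciprocal classes, ct m w and ct+ m+ w+, are the parental types, so the F1 was ct m w / ct+ m+ w+.
The two rarest classes, ct+ m w and ct m+ w+, are the double crossovers. Comparing them with the parentals, only the ct allele has switched, so ct is the middle locus and the order is w – ct – m.
w–ct: (82 + 11)/500 = 0.1860; ct–m: (69 + 11)/500 = 0.1600.
Expected DCO frequency = 0.1860 × 0.1600 ≈ 0.02976; observed = 11/500 ≈ 0.02200.
Coefficient of coincidence = 0.02200/0.02976 ≈ 0.74; interference = 1 − 0.74 = 0.26.

0.26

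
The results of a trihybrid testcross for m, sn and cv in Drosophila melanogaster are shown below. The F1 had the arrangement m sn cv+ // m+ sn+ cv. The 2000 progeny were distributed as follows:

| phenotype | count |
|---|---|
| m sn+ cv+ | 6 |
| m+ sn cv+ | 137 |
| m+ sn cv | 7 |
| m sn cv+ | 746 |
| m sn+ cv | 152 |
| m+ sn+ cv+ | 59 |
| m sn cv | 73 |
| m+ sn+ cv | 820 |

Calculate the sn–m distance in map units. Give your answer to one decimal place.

15.1 map units

The two rarest classes, m sn+ cv+ and m+ sn cv, are the double crossovers. Comparing them with the parentals, only the sn allele has switched, so sn is the middle locus and the order is m – sn – cv.
Crossovers in the m–sn interval produce the single-crossover classes m+ sn cv+ and m sn+ cv (137 + 152 = 289) plus the double crossovers (13).
RF(m–sn) = (289 + 13) / 2000 = 302/2000 = 0.1510 → 15.1 map units.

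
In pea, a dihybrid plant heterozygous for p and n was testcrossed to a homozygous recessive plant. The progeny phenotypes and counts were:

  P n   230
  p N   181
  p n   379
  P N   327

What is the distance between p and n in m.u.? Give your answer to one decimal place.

The two most frequent classes, P N (327) and p n (379), are the parental types, so the F1 was P N / p n.
The recombinant classes are P n and p N: 230 + 181 = 411.
Recombination frequency = 411/1117 = 0.3679 ≈ 36.8%, i.e. 36.8 m.u.

36.8 m.u.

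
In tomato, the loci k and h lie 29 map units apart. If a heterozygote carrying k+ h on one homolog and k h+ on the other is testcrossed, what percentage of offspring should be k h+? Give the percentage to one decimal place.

A map distance of 29 map units corresponds to a recombination frequency of 0.290.
The F1 is k+ h / k h+, so k h+ is a parental gamete class with expected frequency (1 − r)/2 = 0.710/2 = 0.3550.
That is 0.3550 = 35.5% of the progeny.

35.5%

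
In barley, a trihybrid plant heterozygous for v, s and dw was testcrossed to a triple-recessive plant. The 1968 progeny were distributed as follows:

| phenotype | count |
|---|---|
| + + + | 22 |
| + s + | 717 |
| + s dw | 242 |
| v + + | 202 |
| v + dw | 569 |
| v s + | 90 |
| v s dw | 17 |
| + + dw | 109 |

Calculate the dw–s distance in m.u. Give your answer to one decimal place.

24.5 m.u.

The two most frequent reciprocal classes, v + dw and + s +, are the parental types, so the F1 was v + dw / + s +.
The two rarest classes, v s dw and + + +, are the double crossovers. Comparing them with the parentals, only the s allele has switched, so s is the middle locus and the order is v – s – dw.
Crossovers in the s–dw interval produce the single-crossover classes v + + and + s dw (202 + 242 = 444) plus the double crossovers (39).
RF(s–dw) = (444 + 39) / 1968 = 483/1968 = 0.2454 → 24.5 m.u.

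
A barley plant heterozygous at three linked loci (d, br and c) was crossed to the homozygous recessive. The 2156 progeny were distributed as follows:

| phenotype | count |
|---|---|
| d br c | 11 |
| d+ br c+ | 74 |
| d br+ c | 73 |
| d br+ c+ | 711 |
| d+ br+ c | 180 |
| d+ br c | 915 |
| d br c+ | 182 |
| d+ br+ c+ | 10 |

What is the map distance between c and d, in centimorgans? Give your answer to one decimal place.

7.8 centimorgans

The two most frequent reciprocal classes, d+ br c and d br+ c+, are the parental types, so the F1 was d+ br c / d br+ c+.
The two rarest classes, d br c and d+ br+ c+, are the double crossovers. Comparing them with the parentals, only the d allele has switched, so d is the middle locus and the order is br – d – c.
Crossovers in the d–c interval produce the single-crossover classes d+ br c+ and d br+ c (74 + 73 = 147) plus the double crossovers (21).
RF(d–c) = (147 + 21) / 2156 = 168/2156 = 0.0779 → 7.8 centimorgans.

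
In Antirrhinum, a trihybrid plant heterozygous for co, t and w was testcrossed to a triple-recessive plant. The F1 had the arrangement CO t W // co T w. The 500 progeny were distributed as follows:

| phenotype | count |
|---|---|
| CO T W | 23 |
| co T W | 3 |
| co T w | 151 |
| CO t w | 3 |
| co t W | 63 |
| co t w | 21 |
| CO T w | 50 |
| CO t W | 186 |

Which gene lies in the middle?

w

The two rarest classes, CO t w and co T W, are the double crossovers. Comparing them with the parentals, only the w allele has switched, so w is the middle locus and the order is t – w – co.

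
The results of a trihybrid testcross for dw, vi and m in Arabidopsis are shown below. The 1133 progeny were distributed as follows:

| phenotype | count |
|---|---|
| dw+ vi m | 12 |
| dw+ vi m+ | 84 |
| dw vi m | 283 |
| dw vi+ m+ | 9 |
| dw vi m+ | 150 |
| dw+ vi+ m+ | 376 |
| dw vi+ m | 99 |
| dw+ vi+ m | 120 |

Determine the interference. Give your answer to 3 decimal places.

0.599

The two most frequent reciprocal classes, dw+ vi+ m+ and dw vi m, are the parental types, so the F1 was dw+ vi+ m+ / dw vi m.
The two rarest classes, dw vi+ m+ and dw+ vi m, are the double crossovers. Comparing them with the parentals, only the dw allele has switched, so dw is the middle locus and the order is vi – dw – m.
vi–dw: (183 + 21)/1133 = 0.1801; dw–m: (270 + 21)/1133 = 0.2568.
Expected DCO frequency = 0.1801 × 0.2568 ≈ 0.04625; observed = 21/1133 ≈ 0.01853.
Coefficient of coincidence = 0.01853/0.04625 ≈ 0.401; interference = 1 − 0.401 = 0.599.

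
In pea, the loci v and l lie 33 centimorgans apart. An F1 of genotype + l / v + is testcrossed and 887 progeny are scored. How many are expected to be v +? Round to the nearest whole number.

A map distance of 33 centimorgans corresponds to a recombination frequency of 0.330.
The F1 is + l / v +, so v + is a parental gamete class with expected frequency (1 − r)/2 = 0.670/2 = 0.3350.
Expected number = 0.3350 × 887 = 297.14 ≈ 297.

297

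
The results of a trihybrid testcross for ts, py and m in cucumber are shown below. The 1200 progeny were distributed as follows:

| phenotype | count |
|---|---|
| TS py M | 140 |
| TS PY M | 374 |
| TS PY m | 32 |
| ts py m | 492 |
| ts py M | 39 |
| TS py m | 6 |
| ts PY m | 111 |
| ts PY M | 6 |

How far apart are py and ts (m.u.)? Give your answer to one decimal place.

The two most frequent reciprocal classes, ts py m and TS PY M, are the parental types, so the F1 was ts py m / TS PY M.
The two rarest classes, TS py m and ts PY M, are the double crossovers. Comparing them with the parentals, only the ts allele has switched, so ts is the middle locus and the order is py – ts – m.
Crossovers in the py–ts interval produce the single-crossover classes ts PY m and TS py M (111 + 140 = 251) plus the double crossovers (12).
RF(py–ts) = (251 + 12) / 1200 = 263/1200 = 0.2192 → 21.9 m.u.

21.9 m.u.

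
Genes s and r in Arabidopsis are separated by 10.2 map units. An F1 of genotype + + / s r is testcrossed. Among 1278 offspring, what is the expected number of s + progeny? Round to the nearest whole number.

65

A map distance of 10.2 map units corresponds to a recombination frequency of 0.102.
The F1 is + + / s r, so s + is a recombinant gamete class with expected frequency r/2 = 0.102/2 = 0.0510.
Expected number = 0.0510 × 1278 = 65.18 ≈ 65.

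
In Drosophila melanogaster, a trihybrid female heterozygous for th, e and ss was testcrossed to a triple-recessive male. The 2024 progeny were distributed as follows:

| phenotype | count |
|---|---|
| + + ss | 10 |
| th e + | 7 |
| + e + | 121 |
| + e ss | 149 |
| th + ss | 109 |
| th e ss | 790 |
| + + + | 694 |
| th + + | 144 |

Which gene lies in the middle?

ss

The two most frequent reciprocal classes, th e ss and + + +, are the parental types, so the F1 was th e ss / + + +.
The two rarest classes, th e + and + + ss, are the double crossovers. Comparing them with the parentals, only the ss allele has switched, so ss is the middle locus and the order is th – ss – e.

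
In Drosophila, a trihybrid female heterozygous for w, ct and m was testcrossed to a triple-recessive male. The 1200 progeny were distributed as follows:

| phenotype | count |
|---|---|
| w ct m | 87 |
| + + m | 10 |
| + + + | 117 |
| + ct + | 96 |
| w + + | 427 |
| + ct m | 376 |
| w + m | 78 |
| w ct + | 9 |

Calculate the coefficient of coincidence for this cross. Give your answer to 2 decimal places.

0.53

The two most frequent reciprocal classes, + ct m and w + +, are the parental types, so the F1 was + ct m / w + +.
The two rarest classes, + + m and w ct +, are the double crossovers. Comparing them with the parentals, only the ct allele has switched, so ct is the middle locus and the order is w – ct – m.
w–ct: (204 + 19)/1200 = 0.1858; ct–m: (174 + 19)/1200 = 0.1608.
Expected DCO frequency = 0.1858 × 0.1608 ≈ 0.02988; observed = 19/1200 ≈ 0.01583.
Coefficient of coincidence = 0.01583/0.02988 ≈ 0.53.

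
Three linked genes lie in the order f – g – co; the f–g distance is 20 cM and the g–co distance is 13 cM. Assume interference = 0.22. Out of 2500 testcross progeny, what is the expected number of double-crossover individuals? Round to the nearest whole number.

Map distances give recombination frequencies of 0.200 and 0.130 for the two intervals.
With interference 0.22 (so coincidence = 0.78), expected double-crossover frequency = 0.200 × 0.130 × 0.78 = 0.02028.
Expected number = 0.02028 × 2500 = 50.70 ≈ 51.

51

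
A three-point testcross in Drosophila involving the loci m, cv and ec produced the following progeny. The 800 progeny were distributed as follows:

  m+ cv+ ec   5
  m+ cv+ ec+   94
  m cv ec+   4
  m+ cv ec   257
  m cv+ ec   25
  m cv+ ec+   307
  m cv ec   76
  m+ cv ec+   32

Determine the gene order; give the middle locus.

The two most frequent reciprocal classes, m cv+ ec+ and m+ cv ec, are the parental types, so the F1 was m cv+ ec+ / m+ cv ec.
The two rarest classes, m cv ec+ and m+ cv+ ec, are the double crossovers. Comparing them with the parentals, only the cv allele has switched, so cv is the middle locus and the order is ec – cv – m.

cv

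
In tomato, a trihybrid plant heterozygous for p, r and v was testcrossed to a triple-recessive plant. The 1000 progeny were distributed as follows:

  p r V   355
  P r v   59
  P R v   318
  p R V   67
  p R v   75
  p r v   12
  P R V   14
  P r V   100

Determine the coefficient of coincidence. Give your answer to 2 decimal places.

0.85

The two most frequent reciprocal classes, P R v and p r V, are the parental types, so the F1 was P R v / p r V.
The two rarest classes, P R V and p r v, are the double crossovers. Comparing them with the parentals, only the v allele has switched, so v is the middle locus and the order is r – v – p.
r–v: (126 + 26)/1000 = 0.1520; v–p: (175 + 26)/1000 = 0.2010.
Expected DCO frequency = 0.1520 × 0.2010 ≈ 0.03055; observed = 26/1000 ≈ 0.02600.
Coefficient of coincidence = 0.02600/0.03055 ≈ 0.85.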